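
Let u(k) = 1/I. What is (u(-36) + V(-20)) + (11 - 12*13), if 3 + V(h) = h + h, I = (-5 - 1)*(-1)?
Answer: -1127/6 ≈ -187.83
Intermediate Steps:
I = 6 (I = -6*(-1) = 6)
u(k) = 1/6
V(h) = -3 + 2*h (V(h) = -3 + (h + h) = -3 + 2*h)
(u(-36) + V(-20)) + (11 - 12*13) = (1/6 + (-3 + 2*(-20))) + (11 - 12*13) = (1/6 + (-3 - 40)) + (11 - 156) = (1/6 - 43) - 145 = -257/6 - 145 = -1127/6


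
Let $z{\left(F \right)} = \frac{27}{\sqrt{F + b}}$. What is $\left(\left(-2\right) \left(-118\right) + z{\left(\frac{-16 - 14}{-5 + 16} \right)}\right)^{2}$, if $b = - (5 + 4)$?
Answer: $\frac{2392255}{43} - \frac{4248 i \sqrt{1419}}{43} \approx 55634.0 - 3721.4 i$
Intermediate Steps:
$b = -9$ ($b = \left(-1\right) 9 = -9$)
$z{\left(F \right)} = \frac{27}{\sqrt{-9 + F}}$ ($z{\left(F \right)} = \frac{27}{\sqrt{F - 9}} = \frac{27}{\sqrt{-9 + F}}$)
$\left(\left(-2\right) \left(-118\right) + z{\left(\frac{-16 - 14}{-5 + 16} \right)}\right)^{2} = \left(\left(-2\right) \left(-118\right) + \frac{27}{\sqrt{-9 + \frac{-16 - 14}{-5 + 16}}}\right)^{2} = \left(236 + \frac{27}{\sqrt{-9 - \frac{30}{11}}}\right)^{2} = \left(236 + \frac{27}{\frac{1}{11} i \sqrt{1419}}\right)^{2} = \left(236 + 27 \left(- \frac{i \sqrt{1419}}{129}\right)\right)^{2} = \left(236 - \frac{9 i \sqrt{1419}}{43}\right)^{2}$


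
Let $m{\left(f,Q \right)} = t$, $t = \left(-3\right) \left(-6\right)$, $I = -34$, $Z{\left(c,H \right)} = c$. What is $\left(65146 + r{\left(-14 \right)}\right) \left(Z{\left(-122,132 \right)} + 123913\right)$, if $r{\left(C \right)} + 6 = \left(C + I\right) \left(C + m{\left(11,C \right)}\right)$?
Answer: $8039977868$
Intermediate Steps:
$t = 18$
$m{\left(f,Q \right)} = 18$
$r{\left(C \right)} = -6 + \left(-34 + C\right) \left(18 + C\right)$ ($r{\left(C \right)} = -6 + \left(C - 34\right) \left(C + 18\right) = -6 + \left(-34 + C\right) \left(18 + C\right)$)
$\left(65146 + r{\left(-14 \right)}\right) \left(Z{\left(-122,132 \right)} + 123913\right) = \left(65146 - \left(394 - 196\right)\right) \left(-122 + 123913\right) = \left(65146 + \left(-618 + 196 + 224\right)\right) 123791 = \left(65146 - 198\right) 123791 = 64948 \cdot 123791 = 8039977868$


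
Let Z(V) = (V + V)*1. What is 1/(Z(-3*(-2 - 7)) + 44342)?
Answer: 1/44396 ≈ 2.2525e-5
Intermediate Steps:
Z(V) = 2*V (Z(V) = (2*V)*1 = 2*V)
1/(Z(-3*(-2 - 7)) + 44342) = 1/(2*(-3*(-2 - 7)) + 44342) = 1/(2*(-3*(-9)) + 44342) = 1/(2*27 + 44342) = 1/(54 + 44342) = 1/44396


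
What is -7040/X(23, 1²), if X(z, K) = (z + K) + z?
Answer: -7040/47 ≈ -149.79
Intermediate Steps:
X(z, K) = K + 2*z (X(z, K) = (K + z) + z = K + 2*z)
-7040/X(23, 1²) = -7040/(1² + 2*23) = -7040/(1 + 46) = -7040/47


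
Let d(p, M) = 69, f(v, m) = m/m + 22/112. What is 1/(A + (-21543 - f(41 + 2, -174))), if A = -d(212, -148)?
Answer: -56/1210339 ≈ -4.6268e-5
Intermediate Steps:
f(v, m) = 67/56 (f(v, m) = 1 + 22*(1/112) = 1 + 11/56 = 67/56)
A = -69 (A = -1*69 = -69)
1/(A + (-21543 - f(41 + 2, -174))) = 1/(-69 + (-21543 - 1*67/56)) = 1/(-69 + (-21543 - 67/56)) = 1/(-69 - 1206475/56) = 1/(-1210339/56) = -56/1210339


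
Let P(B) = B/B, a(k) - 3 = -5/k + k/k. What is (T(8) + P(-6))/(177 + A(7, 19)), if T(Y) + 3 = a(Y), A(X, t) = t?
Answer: 11/1568 ≈ 0.0070153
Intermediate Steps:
a(k) = 4 - 5/k (a(k) = 3 + (-5/k + k/k) = 3 + (-5/k + 1) = 3 + (1 - 5/k) = 4 - 5/k)
P(B) = 1
T(Y) = 1 - 5/Y (T(Y) = -3 + (4 - 5/Y) = 1 - 5/Y)
(T(8) + P(-6))/(177 + A(7, 19)) = ((-5 + 8)/8 + 1)/(177 + 19) = ((⅛)*3 + 1)/196 = (3/8 + 1)*(1/196) = (11/8)*(1/196) = 11/1568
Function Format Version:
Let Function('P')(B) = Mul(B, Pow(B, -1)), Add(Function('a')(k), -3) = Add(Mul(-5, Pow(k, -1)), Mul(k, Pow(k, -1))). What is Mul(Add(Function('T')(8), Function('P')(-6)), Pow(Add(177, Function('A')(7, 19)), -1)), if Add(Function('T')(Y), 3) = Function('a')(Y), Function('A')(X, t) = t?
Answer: Rational(11, 1568) ≈ 0.0070153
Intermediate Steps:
Function('a')(k) = Add(4, Mul(-5, Pow(k, -1))) (Function('a')(k) = Add(3, Add(Mul(-5, Pow(k, -1)), Mul(k, Pow(k, -1)))) = Add(3, Add(Mul(-5, Pow(k, -1)), 1)) = Add(3, Add(1, Mul(-5, Pow(k, -1)))) = Add(4, Mul(-5, Pow(k, -1))))
Function('P')(B) = 1
Function('T')(Y) = Add(1, Mul(-5, Pow(Y, -1))) (Function('T')(Y) = Add(-3, Add(4, Mul(-5, Pow(Y, -1)))) = Add(1, Mul(-5, Pow(Y, -1))))
Mul(Add(Function('T')(8), Function('P')(-6)), Pow(Add(177, Function('A')(7, 19)), -1)) = Mul(Add(Mul(Pow(8, -1), Add(-5, 8)), 1), Pow(Add(177, 19), -1)) = Mul(Add(Mul(Rational(1, 8), 3), 1), Pow(196, -1)) = Mul(Add(Rational(3, 8), 1), Rational(1, 196)) = Mul(Rational(11, 8), Rational(1, 196)) = Rational(11, 1568)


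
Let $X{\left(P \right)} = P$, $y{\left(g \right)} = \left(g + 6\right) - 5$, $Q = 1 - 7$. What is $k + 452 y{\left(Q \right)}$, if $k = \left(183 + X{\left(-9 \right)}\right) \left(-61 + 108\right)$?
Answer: $5918$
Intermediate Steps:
$Q = -6$
$y{\left(g \right)} = 1 + g$ ($y{\left(g \right)} = \left(6 + g\right) - 5 = 1 + g$)
$k = 8178$ ($k = \left(183 - 9\right) \left(-61 + 108\right) = 174 \cdot 47 = 8178$)
$k + 452 y{\left(Q \right)} = 8178 + 452 \left(1 - 6\right) = 8178 + 452 \left(-5\right) = 8178 - 2260 = 5918$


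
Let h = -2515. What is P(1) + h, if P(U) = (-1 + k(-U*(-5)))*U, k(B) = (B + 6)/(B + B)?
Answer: -25149/10 ≈ -2514.9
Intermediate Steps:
k(B) = (6 + B)/(2*B) (k(B) = (6 + B)/((2*B)) = (6 + B)*(1/(2*B)) = (6 + B)/(2*B))
P(U) = U*(-1 + (6 + 5*U)/(10*U)) (P(U) = (-1 + (6 - U*(-5))/(2*((-U*(-5)))))*U = (-1 + (6 + 5*U)/(2*((5*U))))*U = (-1 + (1/(5*U))*(6 + 5*U)/2)*U = (-1 + (6 + 5*U)/(10*U))*U = U*(-1 + (6 + 5*U)/(10*U)))
P(1) + h = (⅗ - ½*1) - 2515 = (⅗ - ½) - 2515 = ⅒ - 2515 = -25149/10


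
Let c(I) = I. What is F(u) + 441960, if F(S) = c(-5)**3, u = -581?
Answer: 441835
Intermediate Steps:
F(S) = -125 (F(S) = (-5)**3 = -125)
F(u) + 441960 = -125 + 441960 = 441835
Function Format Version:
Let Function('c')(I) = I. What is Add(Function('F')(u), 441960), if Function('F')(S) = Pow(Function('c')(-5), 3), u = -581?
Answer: 441835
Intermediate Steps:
Function('F')(S) = -125 (Function('F')(S) = Pow(-5, 3) = -125)
Add(Function('F')(u), 441960) = Add(-125, 441960) = 441835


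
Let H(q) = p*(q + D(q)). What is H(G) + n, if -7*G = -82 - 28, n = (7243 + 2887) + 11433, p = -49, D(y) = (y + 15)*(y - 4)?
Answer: 3163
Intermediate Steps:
D(y) = (-4 + y)*(15 + y) (D(y) = (15 + y)*(-4 + y) = (-4 + y)*(15 + y))
n = 21563 (n = 10130 + 11433 = 21563)
G = 110/7 (G = -(-82 - 28)/7 = -⅐*(-110) = 110/7 ≈ 15.714)
H(q) = 2940 - 588*q - 49*q² (H(q) = -49*(q + (-60 + q² + 11*q)) = -49*(-60 + q² + 12*q) = 2940 - 588*q - 49*q²)
H(G) + n = (2940 - 588*110/7 - 49*(110/7)²) + 21563 = (2940 - 9240 - 49*12100/49) + 21563 = (2940 - 9240 - 12100) + 21563 = -18400 + 21563 = 3163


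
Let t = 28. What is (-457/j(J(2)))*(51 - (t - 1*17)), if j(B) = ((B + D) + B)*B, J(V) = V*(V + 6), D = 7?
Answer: -2285/78 ≈ -29.295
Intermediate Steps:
J(V) = V*(6 + V)
j(B) = B*(7 + 2*B) (j(B) = ((B + 7) + B)*B = ((7 + B) + B)*B = (7 + 2*B)*B = B*(7 + 2*B))
(-457/j(J(2)))*(51 - (t - 1*17)) = (-457*1/(2*(6 + 2)*(7 + 2*(2*(6 + 2)))))*(51 - (28 - 1*17)) = (-457*1/(16*(7 + 2*(2*8))))*(51 - (28 - 17)) = (-457*1/(16*(7 + 2*16)))*(51 - 1*11) = (-457*1/(16*(7 + 32)))*(51 - 11) = -457/(16*39)*40 = -457/624*40 = -2285/78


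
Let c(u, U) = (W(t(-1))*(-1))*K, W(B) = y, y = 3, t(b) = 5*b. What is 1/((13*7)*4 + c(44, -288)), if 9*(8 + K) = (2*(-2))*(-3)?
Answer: 1/384 ≈ 0.0026042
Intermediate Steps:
K = -20/3 (K = -8 + ((2*(-2))*(-3))/9 = -8 + (-4*(-3))/9 = -8 + (1/9)*12 = -8 + 4/3 = -20/3 ≈ -6.6667)
W(B) = 3
c(u, U) = 20 (c(u, U) = (3*(-1))*(-20/3) = -3*(-20/3) = 20)
1/((13*7)*4 + c(44, -288)) = 1/((13*7)*4 + 20) = 1/(91*4 + 20) = 1/(364 + 20) = 1/384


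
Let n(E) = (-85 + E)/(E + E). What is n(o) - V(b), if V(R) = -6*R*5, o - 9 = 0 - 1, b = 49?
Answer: 23443/16 ≈ 1465.2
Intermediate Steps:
o = 8 (o = 9 + (0 - 1) = 9 - 1 = 8)
V(R) = -30*R
n(E) = (-85 + E)/(2*E) (n(E) = (-85 + E)/((2*E)) = (-85 + E)*(1/(2*E)) = (-85 + E)/(2*E))
n(o) - V(b) = (½)*(-85 + 8)/8 - (-30)*49 = (½)*(⅛)*(-77) - 1*(-1470) = -77/16 + 1470 = 23443/16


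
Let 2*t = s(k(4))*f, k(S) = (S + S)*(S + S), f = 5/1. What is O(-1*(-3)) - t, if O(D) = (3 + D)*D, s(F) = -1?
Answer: 41/2 ≈ 20.500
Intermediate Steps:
f = 5 (f = 5*1 = 5)
k(S) = 4*S² (k(S) = (2*S)*(2*S) = 4*S²)
O(D) = D*(3 + D)
t = -5/2 (t = (-1*5)/2 = (½)*(-5) = -5/2 ≈ -2.5000)
O(-1*(-3)) - t = (-1*(-3))*(3 - 1*(-3)) - 1*(-5/2) = 3*(3 + 3) + 5/2 = 3*6 + 5/2 = 18 + 5/2 = 41/2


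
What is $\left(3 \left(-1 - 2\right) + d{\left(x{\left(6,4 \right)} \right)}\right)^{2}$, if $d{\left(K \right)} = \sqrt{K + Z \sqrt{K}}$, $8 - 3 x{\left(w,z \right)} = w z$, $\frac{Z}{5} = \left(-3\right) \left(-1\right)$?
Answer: $\frac{\left(27 - 2 \sqrt{3} \sqrt{-4 + 15 i \sqrt{3}}\right)^{2}}{9} \approx 6.2839 - 46.241 i$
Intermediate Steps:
$Z = 15$ ($Z = 5 \left(\left(-3\right) \left(-1\right)\right) = 5 \cdot 3 = 15$)
$x{\left(w,z \right)} = \frac{8}{3} - \frac{w z}{3}$
$d{\left(K \right)} = \sqrt{K + 15 \sqrt{K}}$
$\left(3 \left(-1 - 2\right) + d{\left(x{\left(6,4 \right)} \right)}\right)^{2} = \left(3 \left(-1 - 2\right) + \sqrt{\left(\frac{8}{3} - 2 \cdot 4\right) + 15 \sqrt{\frac{8}{3} - 2 \cdot 4}}\right)^{2} = \left(3 \left(-3\right) + \sqrt{\left(\frac{8}{3} - 8\right) + 15 \sqrt{\frac{8}{3} - 8}}\right)^{2} = \left(-9 + \sqrt{- \frac{16}{3} + 15 \sqrt{- \frac{16}{3}}}\right)^{2} = \left(-9 + \sqrt{- \frac{16}{3} + 15 \frac{4 i \sqrt{3}}{3}}\right)^{2} = \left(-9 + \sqrt{- \frac{16}{3} + 20 i \sqrt{3}}\right)^{2}$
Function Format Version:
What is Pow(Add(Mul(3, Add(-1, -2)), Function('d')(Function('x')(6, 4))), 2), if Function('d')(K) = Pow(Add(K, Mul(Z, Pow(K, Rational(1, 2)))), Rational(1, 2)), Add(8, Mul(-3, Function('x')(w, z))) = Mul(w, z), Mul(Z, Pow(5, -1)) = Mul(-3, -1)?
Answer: Mul(Rational(1, 9), Pow(Add(27, Mul(-2, Pow(3, Rational(1, 2)), Pow(Add(-4, Mul(15, I, Pow(3, Rational(1, 2)))), Rational(1, 2)))), 2)) ≈ Add(6.2839, Mul(-46.241, I))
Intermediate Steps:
Z = 15 (Z = Mul(5, Mul(-3, -1)) = Mul(5, 3) = 15)
Function('x')(w, z) = Add(Rational(8, 3), Mul(Rational(-1, 3), w, z)) (Function('x')(w, z) = Add(Rational(8, 3), Mul(Rational(-1, 3), Mul(w, z))) = Add(Rational(8, 3), Mul(Rational(-1, 3), w, z)))
Function('d')(K) = Pow(Add(K, Mul(15, Pow(K, Rational(1, 2)))), Rational(1, 2))
Pow(Add(Mul(3, Add(-1, -2)), Function('d')(Function('x')(6, 4))), 2) = Pow(Add(Mul(3, Add(-1, -2)), Pow(Add(Add(Rational(8, 3), Mul(Rational(-1, 3), 6, 4)), Mul(15, Pow(Add(Rational(8, 3), Mul(Rational(-1, 3), 6, 4)), Rational(1, 2)))), Rational(1, 2))), 2) = Pow(Add(Mul(3, -3), Pow(Add(Add(Rational(8, 3), -8), Mul(15, Pow(Add(Rational(8, 3), -8), Rational(1, 2)))), Rational(1, 2))), 2) = Pow(Add(-9, Pow(Add(Rational(-16, 3), Mul(15, Pow(Rational(-16, 3), Rational(1, 2)))), Rational(1, 2))), 2) = Pow(Add(-9, Pow(Add(Rational(-16, 3), Mul(15, Mul(Rational(4, 3), I, Pow(3, Rational(1, 2))))), Rational(1, 2))), 2) = Pow(Add(-9, Pow(Add(Rational(-16, 3), Mul(20, I, Pow(3, Rational(1, 2)))), Rational(1, 2))), 2)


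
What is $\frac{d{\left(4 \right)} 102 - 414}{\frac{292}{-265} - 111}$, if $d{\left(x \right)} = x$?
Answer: $\frac{1590}{29707} \approx 0.053523$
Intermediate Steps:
$\frac{d{\left(4 \right)} 102 - 414}{\frac{292}{-265} - 111} = \frac{4 \cdot 102 - 414}{\frac{292}{-265} - 111} = \frac{408 - 414}{292 \left(- \frac{1}{265}\right) - 111} = - \frac{6}{- \frac{292}{265} - 111} = - \frac{6}{- \frac{29707}{265}} = \left(-6\right) \left(- \frac{265}{29707}\right) = \frac{1590}{29707}$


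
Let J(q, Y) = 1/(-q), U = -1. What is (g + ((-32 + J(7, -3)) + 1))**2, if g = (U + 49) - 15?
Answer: 169/49 ≈ 3.4490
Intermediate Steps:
g = 33 (g = (-1 + 49) - 15 = 48 - 15 = 33)
J(q, Y) = -1/q
(g + ((-32 + J(7, -3)) + 1))**2 = (33 + ((-32 - 1/7) + 1))**2 = (33 + (-225/7 + 1))**2 = (33 - 218/7)**2 = (13/7)**2 = 169/49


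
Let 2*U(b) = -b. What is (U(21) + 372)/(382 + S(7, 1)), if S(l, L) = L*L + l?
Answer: 241/260 ≈ 0.92692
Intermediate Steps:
U(b) = -b/2 (U(b) = (-b)/2 = -b/2)
S(l, L) = l + L**2 (S(l, L) = L**2 + l = l + L**2)
(U(21) + 372)/(382 + S(7, 1)) = (-1/2*21 + 372)/(382 + (7 + 1**2)) = (-21/2 + 372)/(382 + (7 + 1)) = 723/(2*(382 + 8)) = (723/2)/390 = (723/2)*(1/390) = 241/260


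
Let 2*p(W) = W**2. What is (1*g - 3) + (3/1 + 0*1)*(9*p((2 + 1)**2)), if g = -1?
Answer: 2179/2 ≈ 1089.5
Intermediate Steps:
p(W) = W**2/2
(1*g - 3) + (3/1 + 0*1)*(9*p((2 + 1)**2)) = (1*(-1) - 3) + (3/1 + 0*1)*(9*(((2 + 1)**2)**2/2)) = (-1 - 3) + (3*1 + 0)*(9*((3**2)**2/2)) = -4 + (3 + 0)*(9*((1/2)*9**2)) = -4 + 3*(9*((1/2)*81)) = -4 + 3*(9*(81/2)) = -4 + 3*(729/2) = -4 + 2187/2 = 2179/2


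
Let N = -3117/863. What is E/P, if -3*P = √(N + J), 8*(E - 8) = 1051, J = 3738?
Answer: -1115*√2781256551/8594072 ≈ -6.8422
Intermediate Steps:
N = -3117/863 (N = -3117*1/863 = -3117/863 ≈ -3.6118)
E = 1115/8 (E = 8 + (⅛)*1051 = 8 + 1051/8 = 1115/8 ≈ 139.38)
P = -√2781256551/2589 (P = -√(-3117/863 + 3738)/3 = -√2781256551/2589 ≈ -20.370)
E/P = 1115/(8*((-√2781256551/2589))) = 1115*(-√2781256551/1074259)/8 = -1115*√2781256551/8594072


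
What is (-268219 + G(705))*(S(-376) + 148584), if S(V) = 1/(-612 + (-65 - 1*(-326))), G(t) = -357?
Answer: -14007039562208/351 ≈ -3.9906e+10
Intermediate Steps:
S(V) = -1/351 (S(V) = 1/(-612 + (-65 + 326)) = 1/(-612 + 261) = 1/(-351) = -1/351)
(-268219 + G(705))*(S(-376) + 148584) = (-268219 - 357)*(-1/351 + 148584) = -268576*52152983/351 = -14007039562208/351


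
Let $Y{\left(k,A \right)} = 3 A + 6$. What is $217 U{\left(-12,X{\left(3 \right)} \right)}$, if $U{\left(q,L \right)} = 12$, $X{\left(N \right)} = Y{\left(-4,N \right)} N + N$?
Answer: $2604$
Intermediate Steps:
$Y{\left(k,A \right)} = 6 + 3 A$
$X{\left(N \right)} = N + N \left(6 + 3 N\right)$ ($X{\left(N \right)} = \left(6 + 3 N\right) N + N = N \left(6 + 3 N\right) + N = N + N \left(6 + 3 N\right)$)
$217 U{\left(-12,X{\left(3 \right)} \right)} = 217 \cdot 12 = 2604$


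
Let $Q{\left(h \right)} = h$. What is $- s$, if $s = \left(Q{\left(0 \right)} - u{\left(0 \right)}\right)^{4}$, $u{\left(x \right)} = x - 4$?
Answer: $-256$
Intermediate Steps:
$u{\left(x \right)} = -4 + x$ ($u{\left(x \right)} = x - 4 = -4 + x$)
$s = 256$ ($s = \left(0 - \left(-4 + 0\right)\right)^{4} = \left(0 - -4\right)^{4} = \left(0 + 4\right)^{4} = 4^{4} = 256$)
$- s = \left(-1\right) 256 = -256$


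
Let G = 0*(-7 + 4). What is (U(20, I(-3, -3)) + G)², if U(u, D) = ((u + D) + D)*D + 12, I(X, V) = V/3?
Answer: 36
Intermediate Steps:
I(X, V) = V/3 (I(X, V) = V*(⅓) = V/3)
U(u, D) = 12 + D*(u + 2*D) (U(u, D) = ((D + u) + D)*D + 12 = (u + 2*D)*D + 12 = D*(u + 2*D) + 12 = 12 + D*(u + 2*D))
G = 0 (G = 0*(-3) = 0)
(U(20, I(-3, -3)) + G)² = ((12 + 2*((⅓)*(-3))² + ((⅓)*(-3))*20) + 0)² = ((12 + 2*(-1)² - 1*20) + 0)² = ((12 + 2*1 - 20) + 0)² = ((12 + 2 - 20) + 0)² = (-6 + 0)² = (-6)² = 36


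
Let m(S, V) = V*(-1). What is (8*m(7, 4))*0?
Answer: 0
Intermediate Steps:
m(S, V) = -V
(8*m(7, 4))*0 = (8*(-1*4))*0 = (8*(-4))*0 = -32*0 = 0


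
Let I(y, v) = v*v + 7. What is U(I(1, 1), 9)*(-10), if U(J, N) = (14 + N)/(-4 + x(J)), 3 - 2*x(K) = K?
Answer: 460/13 ≈ 35.385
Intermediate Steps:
I(y, v) = 7 + v**2 (I(y, v) = v**2 + 7 = 7 + v**2)
x(K) = 3/2 - K/2
U(J, N) = (14 + N)/(-5/2 - J/2) (U(J, N) = (14 + N)/(-4 + (3/2 - J/2)) = (14 + N)/(-5/2 - J/2))
U(I(1, 1), 9)*(-10) = (2*(-14 - 1*9)/(5 + (7 + 1**2)))*(-10) = (2*(-14 - 9)/(5 + (7 + 1)))*(-10) = (2*(-23)/(5 + 8))*(-10) = (2*(-23)/13)*(-10) = (2*(1/13)*(-23))*(-10) = -46/13*(-10) = 460/13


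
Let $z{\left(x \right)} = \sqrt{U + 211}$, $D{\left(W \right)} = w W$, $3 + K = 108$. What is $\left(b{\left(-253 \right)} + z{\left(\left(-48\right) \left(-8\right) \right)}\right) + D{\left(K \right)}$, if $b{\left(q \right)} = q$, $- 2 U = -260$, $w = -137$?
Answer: $-14638 + \sqrt{341} \approx -14620.0$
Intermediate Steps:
$K = 105$ ($K = -3 + 108 = 105$)
$U = 130$ ($U = \left(- \frac{1}{2}\right) \left(-260\right) = 130$)
$D{\left(W \right)} = - 137 W$
$z{\left(x \right)} = \sqrt{341}$ ($z{\left(x \right)} = \sqrt{130 + 211} = \sqrt{341}$)
$\left(b{\left(-253 \right)} + z{\left(\left(-48\right) \left(-8\right) \right)}\right) + D{\left(K \right)} = \left(-253 + \sqrt{341}\right) - 14385 = -14638 + \sqrt{341}$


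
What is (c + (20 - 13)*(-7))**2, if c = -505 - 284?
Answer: 702244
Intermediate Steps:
c = -789
(c + (20 - 13)*(-7))**2 = (-789 + (20 - 13)*(-7))**2 = (-789 + 7*(-7))**2 = (-789 - 49)**2 = (-838)**2 = 702244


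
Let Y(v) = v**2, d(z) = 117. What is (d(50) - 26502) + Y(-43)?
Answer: -24536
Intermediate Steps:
(d(50) - 26502) + Y(-43) = (117 - 26502) + (-43)**2 = -26385 + 1849 = -24536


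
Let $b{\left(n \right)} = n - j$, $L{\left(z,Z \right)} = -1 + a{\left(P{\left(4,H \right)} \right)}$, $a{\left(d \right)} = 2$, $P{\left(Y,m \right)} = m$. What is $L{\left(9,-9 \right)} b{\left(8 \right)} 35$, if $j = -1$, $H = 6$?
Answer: $315$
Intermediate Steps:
$L{\left(z,Z \right)} = 1$ ($L{\left(z,Z \right)} = -1 + 2 = 1$)
$b{\left(n \right)} = 1 + n$ ($b{\left(n \right)} = n - -1 = n + 1 = 1 + n$)
$L{\left(9,-9 \right)} b{\left(8 \right)} 35 = 1 \left(1 + 8\right) 35 = 1 \cdot 9 \cdot 35 = 9 \cdot 35 = 315$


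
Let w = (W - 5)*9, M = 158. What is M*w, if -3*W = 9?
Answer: -11376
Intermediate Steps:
W = -3 (W = -⅓*9 = -3)
w = -72 (w = (-3 - 5)*9 = -8*9 = -72)
M*w = 158*(-72) = -11376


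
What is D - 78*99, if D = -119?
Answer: -7841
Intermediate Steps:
D - 78*99 = -119 - 78*99 = -119 - 7722 = -7841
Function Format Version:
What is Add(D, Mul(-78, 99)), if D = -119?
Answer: -7841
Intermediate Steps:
Add(D, Mul(-78, 99)) = Add(-119, Mul(-78, 99)) = Add(-119, -7722) = -7841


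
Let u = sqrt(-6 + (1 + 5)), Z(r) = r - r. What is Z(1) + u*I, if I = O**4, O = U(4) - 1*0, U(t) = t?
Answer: 0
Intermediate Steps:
Z(r) = 0
u = 0 (u = sqrt(-6 + 6) = sqrt(0) = 0)
O = 4 (O = 4 - 1*0 = 4 + 0 = 4)
I = 256 (I = 4**4 = 256)
Z(1) + u*I = 0 + 0*256 = 0 + 0 = 0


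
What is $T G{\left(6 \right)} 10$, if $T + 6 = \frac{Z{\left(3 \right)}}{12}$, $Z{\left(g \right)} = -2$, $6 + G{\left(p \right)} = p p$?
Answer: $-1850$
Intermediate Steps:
$G{\left(p \right)} = -6 + p^{2}$ ($G{\left(p \right)} = -6 + p p = -6 + p^{2}$)
$T = - \frac{37}{6}$ ($T = -6 - \frac{2}{12} = -6 - \frac{1}{6} = - \frac{37}{6} \approx -6.1667$)
$T G{\left(6 \right)} 10 = - \frac{37 \left(-6 + 6^{2}\right)}{6} \cdot 10 = - \frac{37 \left(-6 + 36\right)}{6} \cdot 10 = \left(- \frac{37}{6}\right) 30 \cdot 10 = \left(-185\right) 10 = -1850$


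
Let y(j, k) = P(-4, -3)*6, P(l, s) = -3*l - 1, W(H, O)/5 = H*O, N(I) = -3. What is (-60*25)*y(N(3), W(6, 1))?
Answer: -99000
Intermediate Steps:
W(H, O) = 5*H*O (W(H, O) = 5*(H*O) = 5*H*O)
P(l, s) = -1 - 3*l
y(j, k) = 66 (y(j, k) = (-1 - 3*(-4))*6 = (-1 + 12)*6 = 11*6 = 66)
(-60*25)*y(N(3), W(6, 1)) = -60*25*66 = -1500*66 = -99000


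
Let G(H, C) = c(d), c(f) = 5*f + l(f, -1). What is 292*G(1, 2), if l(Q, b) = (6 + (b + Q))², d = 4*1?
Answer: 29492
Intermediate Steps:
d = 4
l(Q, b) = (6 + Q + b)² (l(Q, b) = (6 + (Q + b))² = (6 + Q + b)²)
c(f) = (5 + f)² + 5*f (c(f) = 5*f + (6 + f - 1)² = 5*f + (5 + f)² = (5 + f)² + 5*f)
G(H, C) = 101 (G(H, C) = (5 + 4)² + 5*4 = 9² + 20 = 81 + 20 = 101)
292*G(1, 2) = 292*101 = 29492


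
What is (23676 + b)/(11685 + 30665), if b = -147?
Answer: 2139/3850 ≈ 0.55558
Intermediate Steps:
(23676 + b)/(11685 + 30665) = (23676 - 147)/(11685 + 30665) = 23529/42350 = 23529*(1/42350) = 2139/3850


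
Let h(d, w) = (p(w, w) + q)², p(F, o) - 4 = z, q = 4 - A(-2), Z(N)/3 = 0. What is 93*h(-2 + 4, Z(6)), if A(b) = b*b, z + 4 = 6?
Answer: 3348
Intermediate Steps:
Z(N) = 0 (Z(N) = 3*0 = 0)
z = 2 (z = -4 + 6 = 2)
A(b) = b²
q = 0 (q = 4 - 1*(-2)² = 4 - 1*4 = 4 - 4 = 0)
p(F, o) = 6 (p(F, o) = 4 + 2 = 6)
h(d, w) = 36 (h(d, w) = (6 + 0)² = 6² = 36)
93*h(-2 + 4, Z(6)) = 93*36 = 3348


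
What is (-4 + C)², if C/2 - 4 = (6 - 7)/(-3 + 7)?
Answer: 49/4 ≈ 12.250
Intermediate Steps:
C = 15/2 (C = 8 + 2*((6 - 7)/(-3 + 7)) = 8 + 2*(-1/4) = 8 + 2*(-1*¼) = 8 + 2*(-¼) = 8 - ½ = 15/2 ≈ 7.5000)
(-4 + C)² = (-4 + 15/2)² = (7/2)² = 49/4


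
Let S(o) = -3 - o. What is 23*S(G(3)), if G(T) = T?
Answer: -138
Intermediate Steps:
23*S(G(3)) = 23*(-3 - 1*3) = 23*(-3 - 3) = 23*(-6) = -138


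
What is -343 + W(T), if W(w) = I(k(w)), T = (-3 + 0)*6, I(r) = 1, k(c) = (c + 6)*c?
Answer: -342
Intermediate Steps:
k(c) = c*(6 + c) (k(c) = (6 + c)*c = c*(6 + c))
T = -18 (T = -3*6 = -18)
W(w) = 1
-343 + W(T) = -343 + 1 = -342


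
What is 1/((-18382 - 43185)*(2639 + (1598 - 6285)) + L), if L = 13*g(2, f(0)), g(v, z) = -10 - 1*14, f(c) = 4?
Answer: 1/126088904 ≈ 7.9309e-9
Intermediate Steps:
g(v, z) = -24 (g(v, z) = -10 - 14 = -24)
L = -312 (L = 13*(-24) = -312)
1/((-18382 - 43185)*(2639 + (1598 - 6285)) + L) = 1/((-18382 - 43185)*(2639 + (1598 - 6285)) - 312) = 1/(-61567*(2639 - 4687) - 312) = 1/(-61567*(-2048) - 312) = 1/(126089216 - 312) = 1/126088904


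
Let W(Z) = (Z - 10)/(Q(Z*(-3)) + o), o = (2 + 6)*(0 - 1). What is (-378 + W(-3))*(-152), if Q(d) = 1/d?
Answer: 4061592/71 ≈ 57206.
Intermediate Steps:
o = -8 (o = 8*(-1) = -8)
W(Z) = (-10 + Z)/(-8 - 1/(3*Z)) (W(Z) = (Z - 10)/(1/(Z*(-3)) - 8) = (-10 + Z)/(1/(-3*Z) - 8) = (-10 + Z)/(-1/(3*Z) - 8) = (-10 + Z)/(-8 - 1/(3*Z)))
(-378 + W(-3))*(-152) = (-378 + 3*(-3)*(10 - 1*(-3))/(1 + 24*(-3)))*(-152) = (-378 + 3*(-3)*(10 + 3)/(1 - 72))*(-152) = (-378 + 3*(-3)*13/(-71))*(-152) = (-378 + 3*(-3)*(-1/71)*13)*(-152) = (-378 + 117/71)*(-152) = -26721/71*(-152) = 4061592/71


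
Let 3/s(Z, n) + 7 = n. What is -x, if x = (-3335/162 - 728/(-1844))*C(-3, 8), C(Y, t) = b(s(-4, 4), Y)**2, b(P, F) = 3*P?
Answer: 1507951/8298 ≈ 181.72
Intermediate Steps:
s(Z, n) = 3/(-7 + n)
C(Y, t) = 9 (C(Y, t) = (3*(3/(-7 + 4)))**2 = (3*(3/(-3)))**2 = (3*(3*(-1/3)))**2 = (3*(-1))**2 = (-3)**2 = 9)
x = -1507951/8298 (x = (-3335/162 - 728/(-1844))*9 = (-3335*1/162 - 728*(-1/1844))*9 = (-3335/162 + 182/461)*9 = -1507951/74682*9 = -1507951/8298 ≈ -181.72)
-x = -1*(-1507951/8298) = 1507951/8298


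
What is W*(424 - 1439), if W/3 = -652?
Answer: 1985340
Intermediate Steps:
W = -1956 (W = 3*(-652) = -1956)
W*(424 - 1439) = -1956*(424 - 1439) = -1956*(-1015) = 1985340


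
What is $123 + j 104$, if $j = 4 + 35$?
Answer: $4179$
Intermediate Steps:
$j = 39$
$123 + j 104 = 123 + 39 \cdot 104 = 123 + 4056 = 4179$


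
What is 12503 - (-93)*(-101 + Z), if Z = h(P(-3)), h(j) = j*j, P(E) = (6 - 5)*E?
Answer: 3947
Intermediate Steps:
P(E) = E (P(E) = 1*E = E)
h(j) = j**2
Z = 9 (Z = (-3)**2 = 9)
12503 - (-93)*(-101 + Z) = 12503 - (-93)*(-101 + 9) = 12503 - (-93)*(-92) = 12503 - 1*8556 = 12503 - 8556 = 3947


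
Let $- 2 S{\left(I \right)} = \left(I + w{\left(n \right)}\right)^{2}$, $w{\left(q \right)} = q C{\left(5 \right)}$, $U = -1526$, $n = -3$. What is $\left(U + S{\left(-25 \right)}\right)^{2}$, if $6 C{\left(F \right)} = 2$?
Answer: $3474496$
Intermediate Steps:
$C{\left(F \right)} = \frac{1}{3}$ ($C{\left(F \right)} = \frac{1}{6} \cdot 2 = \frac{1}{3}$)
$w{\left(q \right)} = \frac{q}{3}$ ($w{\left(q \right)} = q \frac{1}{3} = \frac{q}{3}$)
$S{\left(I \right)} = - \frac{\left(-1 + I\right)^{2}}{2}$ ($S{\left(I \right)} = - \frac{\left(I + \frac{1}{3} \left(-3\right)\right)^{2}}{2} = - \frac{\left(I - 1\right)^{2}}{2} = - \frac{\left(-1 + I\right)^{2}}{2}$)
$\left(U + S{\left(-25 \right)}\right)^{2} = \left(-1526 - \frac{\left(-1 - 25\right)^{2}}{2}\right)^{2} = \left(-1526 - \frac{\left(-26\right)^{2}}{2}\right)^{2} = \left(-1526 - 338\right)^{2} = \left(-1864\right)^{2} = 3474496$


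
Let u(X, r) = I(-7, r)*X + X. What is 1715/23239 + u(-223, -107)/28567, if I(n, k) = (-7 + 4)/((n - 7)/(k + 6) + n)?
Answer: 9596722951/153353626503 ≈ 0.062579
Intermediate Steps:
I(n, k) = -3/(n + (-7 + n)/(6 + k)) (I(n, k) = -3/((-7 + n)/(6 + k) + n) = -3/(n + (-7 + n)/(6 + k)))
u(X, r) = X + 3*X*(-6 - r)/(-56 - 7*r) (u(X, r) = (3*(-6 - r)/(-7 + 7*(-7) + r*(-7)))*X + X = (3*(-6 - r)/(-7 - 49 - 7*r))*X + X = (3*(-6 - r)/(-56 - 7*r))*X + X = 3*X*(-6 - r)/(-56 - 7*r) + X = X + 3*X*(-6 - r)/(-56 - 7*r))
1715/23239 + u(-223, -107)/28567 = 1715/23239 + ((2/7)*(-223)*(37 + 5*(-107))/(8 - 107))/28567 = 1715*(1/23239) + ((2/7)*(-223)*(37 - 535)/(-99))*(1/28567) = 1715/23239 + ((2/7)*(-223)*(-1/99)*(-498))*(1/28567) = 1715/23239 - 74036/231*1/28567 = 1715/23239 - 74036/6598977 = 9596722951/153353626503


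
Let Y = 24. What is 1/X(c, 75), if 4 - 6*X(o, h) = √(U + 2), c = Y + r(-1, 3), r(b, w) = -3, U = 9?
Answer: 24/5 + 6*√11/5 ≈ 8.7800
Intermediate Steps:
c = 21 (c = 24 - 3 = 21)
X(o, h) = ⅔ - √11/6 (X(o, h) = ⅔ - √(9 + 2)/6 = ⅔ - √11/6)
1/X(c, 75) = 1/(⅔ - √11/6)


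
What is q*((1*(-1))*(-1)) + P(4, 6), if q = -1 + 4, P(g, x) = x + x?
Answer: 15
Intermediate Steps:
P(g, x) = 2*x
q = 3
q*((1*(-1))*(-1)) + P(4, 6) = 3*((1*(-1))*(-1)) + 2*6 = 3*(-1*(-1)) + 12 = 3*1 + 12 = 3 + 12 = 15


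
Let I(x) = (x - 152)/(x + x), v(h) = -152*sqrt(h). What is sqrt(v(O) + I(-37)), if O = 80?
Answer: sqrt(13986 - 3329408*sqrt(5))/74 ≈ 36.837*I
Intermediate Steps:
I(x) = (-152 + x)/(2*x) (I(x) = (-152 + x)/((2*x)) = (-152 + x)*(1/(2*x)) = (-152 + x)/(2*x))
sqrt(v(O) + I(-37)) = sqrt(-608*sqrt(5) + (1/2)*(-152 - 37)/(-37)) = sqrt(-608*sqrt(5) + (1/2)*(-1/37)*(-189)) = sqrt(-608*sqrt(5) + 189/74) = sqrt(189/74 - 608*sqrt(5))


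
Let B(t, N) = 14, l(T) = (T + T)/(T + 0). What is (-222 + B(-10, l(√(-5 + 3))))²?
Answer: 43264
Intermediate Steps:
l(T) = 2 (l(T) = (2*T)/T = 2)
(-222 + B(-10, l(√(-5 + 3))))² = (-222 + 14)² = (-208)² = 43264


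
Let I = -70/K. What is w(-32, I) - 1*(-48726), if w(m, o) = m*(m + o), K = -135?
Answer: 1342802/27 ≈ 49733.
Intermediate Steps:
I = 14/27 (I = -70/(-135) = -70*(-1/135) = 14/27 ≈ 0.51852)
w(-32, I) - 1*(-48726) = -32*(-32 + 14/27) - 1*(-48726) = -32*(-850/27) + 48726 = 27200/27 + 48726 = 1342802/27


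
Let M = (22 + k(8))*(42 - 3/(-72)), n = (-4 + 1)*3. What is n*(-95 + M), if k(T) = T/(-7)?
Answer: -197031/28 ≈ -7036.8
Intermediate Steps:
k(T) = -T/7 (k(T) = T*(-⅐) = -T/7)
n = -9 (n = -3*3 = -9)
M = 73657/84 (M = (22 - ⅐*8)*(42 - 3/(-72)) = (22 - 8/7)*(42 - 3*(-1/72)) = 146*(42 + 1/24)/7 = (146/7)*(1009/24) = 73657/84 ≈ 876.87)
n*(-95 + M) = -9*(-95 + 73657/84) = -9*65677/84 = -197031/28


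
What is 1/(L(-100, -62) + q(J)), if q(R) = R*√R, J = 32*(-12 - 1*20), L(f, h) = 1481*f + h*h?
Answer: -1127/170965120 + 2*I/1335665 ≈ -6.592e-6 + 1.4974e-6*I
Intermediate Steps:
L(f, h) = h² + 1481*f (L(f, h) = 1481*f + h² = h² + 1481*f)
J = -1024 (J = 32*(-12 - 20) = 32*(-32) = -1024)
q(R) = R^(3/2)
1/(L(-100, -62) + q(J)) = 1/(((-62)² + 1481*(-100)) + (-1024)^(3/2)) = 1/((3844 - 148100) - 32768*I) = 1/(-144256 - 32768*I) = (-144256 + 32768*I)/21883535360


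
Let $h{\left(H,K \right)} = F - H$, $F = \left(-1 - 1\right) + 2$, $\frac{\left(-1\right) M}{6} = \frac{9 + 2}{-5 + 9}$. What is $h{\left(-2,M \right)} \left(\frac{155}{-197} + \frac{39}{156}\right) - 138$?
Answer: $- \frac{54795}{394} \approx -139.07$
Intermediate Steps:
$M = - \frac{33}{2}$ ($M = - 6 \frac{9 + 2}{-5 + 9} = - 6 \cdot \frac{11}{4} = - 6 \cdot 11 \cdot \frac{1}{4} = \left(-6\right) \frac{11}{4} = - \frac{33}{2} \approx -16.5$)
$F = 0$ ($F = \left(-1 - 1\right) + 2 = -2 + 2 = 0$)
$h{\left(H,K \right)} = - H$ ($h{\left(H,K \right)} = 0 - H = - H$)
$h{\left(-2,M \right)} \left(\frac{155}{-197} + \frac{39}{156}\right) - 138 = \left(-1\right) \left(-2\right) \left(\frac{155}{-197} + \frac{39}{156}\right) - 138 = 2 \left(155 \left(- \frac{1}{197}\right) + 39 \cdot \frac{1}{156}\right) - 138 = 2 \left(- \frac{155}{197} + \frac{1}{4}\right) - 138 = 2 \left(- \frac{423}{788}\right) - 138 = - \frac{423}{394} - 138 = - \frac{54795}{394}$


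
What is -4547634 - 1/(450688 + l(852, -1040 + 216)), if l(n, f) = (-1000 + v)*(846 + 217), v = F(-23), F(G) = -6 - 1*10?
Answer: -2861917028879/629320 ≈ -4.5476e+6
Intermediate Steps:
F(G) = -16 (F(G) = -6 - 10 = -16)
v = -16
l(n, f) = -1080008 (l(n, f) = (-1000 - 16)*(846 + 217) = -1016*1063 = -1080008)
-4547634 - 1/(450688 + l(852, -1040 + 216)) = -4547634 - 1/(450688 - 1080008) = -4547634 - 1/(-629320) = -4547634 - 1*(-1/629320) = -4547634 + 1/629320 = -2861917028879/629320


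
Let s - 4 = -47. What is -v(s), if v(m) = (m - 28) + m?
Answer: 114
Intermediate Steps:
s = -43 (s = 4 - 47 = -43)
v(m) = -28 + 2*m (v(m) = (-28 + m) + m = -28 + 2*m)
-v(s) = -(-28 + 2*(-43)) = -(-28 - 86) = -1*(-114) = 114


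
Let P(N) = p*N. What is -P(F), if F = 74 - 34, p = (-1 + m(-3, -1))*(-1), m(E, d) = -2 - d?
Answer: -80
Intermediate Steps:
p = 2 (p = (-1 + (-2 - 1*(-1)))*(-1) = (-1 + (-2 + 1))*(-1) = (-1 - 1)*(-1) = -2*(-1) = 2)
F = 40
P(N) = 2*N
-P(F) = -2*40 = -1*80 = -80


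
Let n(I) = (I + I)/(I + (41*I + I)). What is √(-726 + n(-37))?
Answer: 4*I*√83893/43 ≈ 26.944*I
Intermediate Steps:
n(I) = 2/43 (n(I) = (2*I)/(I + 42*I) = (2*I)/((43*I)) = (2*I)*(1/(43*I)) = 2/43)
√(-726 + n(-37)) = √(-726 + 2/43) = √(-31216/43) = 4*I*√83893/43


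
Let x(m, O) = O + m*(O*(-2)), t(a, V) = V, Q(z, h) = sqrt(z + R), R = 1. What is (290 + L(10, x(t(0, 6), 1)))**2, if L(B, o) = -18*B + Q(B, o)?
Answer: (110 + sqrt(11))**2 ≈ 12841.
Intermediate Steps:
Q(z, h) = sqrt(1 + z) (Q(z, h) = sqrt(z + 1) = sqrt(1 + z))
x(m, O) = O - 2*O*m (x(m, O) = O + m*(-2*O) = O - 2*O*m)
L(B, o) = sqrt(1 + B) - 18*B (L(B, o) = -18*B + sqrt(1 + B) = sqrt(1 + B) - 18*B)
(290 + L(10, x(t(0, 6), 1)))**2 = (290 + (sqrt(1 + 10) - 18*10))**2 = (290 + (sqrt(11) - 180))**2 = (290 + (-180 + sqrt(11)))**2 = (110 + sqrt(11))**2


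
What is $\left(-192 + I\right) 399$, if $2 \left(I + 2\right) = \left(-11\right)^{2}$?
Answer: $- \frac{106533}{2} \approx -53267.0$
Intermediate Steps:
$I = \frac{117}{2}$ ($I = -2 + \frac{\left(-11\right)^{2}}{2} = -2 + \frac{1}{2} \cdot 121 = -2 + \frac{121}{2} = \frac{117}{2} \approx 58.5$)
$\left(-192 + I\right) 399 = \left(-192 + \frac{117}{2}\right) 399 = \left(- \frac{267}{2}\right) 399 = - \frac{106533}{2}$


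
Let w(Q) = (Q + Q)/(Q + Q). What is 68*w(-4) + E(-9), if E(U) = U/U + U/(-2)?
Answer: 147/2 ≈ 73.500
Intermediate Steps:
E(U) = 1 - U/2 (E(U) = 1 + U*(-½) = 1 - U/2)
w(Q) = 1 (w(Q) = (2*Q)/((2*Q)) = (2*Q)*(1/(2*Q)) = 1)
68*w(-4) + E(-9) = 68*1 + (1 - ½*(-9)) = 68 + (1 + 9/2) = 68 + 11/2 = 147/2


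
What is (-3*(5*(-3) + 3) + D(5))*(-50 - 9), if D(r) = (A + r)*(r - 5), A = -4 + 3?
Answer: -2124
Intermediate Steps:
A = -1
D(r) = (-1 + r)*(-5 + r) (D(r) = (-1 + r)*(r - 5) = (-1 + r)*(-5 + r))
(-3*(5*(-3) + 3) + D(5))*(-50 - 9) = (-3*(5*(-3) + 3) + (5 + 5² - 6*5))*(-50 - 9) = (-3*(-15 + 3) + (5 + 25 - 30))*(-59) = (-3*(-12) + 0)*(-59) = (36 + 0)*(-59) = 36*(-59) = -2124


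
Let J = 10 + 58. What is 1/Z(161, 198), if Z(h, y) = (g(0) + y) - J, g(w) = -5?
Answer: 1/125 ≈ 0.0080000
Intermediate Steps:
J = 68
Z(h, y) = -73 + y (Z(h, y) = (-5 + y) - 1*68 = (-5 + y) - 68 = -73 + y)
1/Z(161, 198) = 1/(-73 + 198) = 1/125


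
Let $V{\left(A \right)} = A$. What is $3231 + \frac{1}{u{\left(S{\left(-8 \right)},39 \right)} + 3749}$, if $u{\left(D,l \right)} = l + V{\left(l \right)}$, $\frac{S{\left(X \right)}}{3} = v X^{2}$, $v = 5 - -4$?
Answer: $\frac{12365038}{3827} \approx 3231.0$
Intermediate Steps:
$v = 9$ ($v = 5 + 4 = 9$)
$S{\left(X \right)} = 27 X^{2}$ ($S{\left(X \right)} = 3 \cdot 9 X^{2} = 27 X^{2}$)
$u{\left(D,l \right)} = 2 l$ ($u{\left(D,l \right)} = l + l = 2 l$)
$3231 + \frac{1}{u{\left(S{\left(-8 \right)},39 \right)} + 3749} = 3231 + \frac{1}{2 \cdot 39 + 3749} = 3231 + \frac{1}{78 + 3749} = 3231 + \frac{1}{3827} = \frac{12365038}{3827}$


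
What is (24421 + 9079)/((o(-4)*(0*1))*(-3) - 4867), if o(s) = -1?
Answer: -33500/4867 ≈ -6.8831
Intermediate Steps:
(24421 + 9079)/((o(-4)*(0*1))*(-3) - 4867) = (24421 + 9079)/(-0*(-3) - 4867) = 33500/(-1*0*(-3) - 4867) = 33500/(0*(-3) - 4867) = 33500/(0 - 4867) = 33500/(-4867) = 33500*(-1/4867) = -33500/4867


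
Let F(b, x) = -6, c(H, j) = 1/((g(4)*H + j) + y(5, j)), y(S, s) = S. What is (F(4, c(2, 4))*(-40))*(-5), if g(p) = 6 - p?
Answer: -1200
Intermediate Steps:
c(H, j) = 1/(5 + j + 2*H) (c(H, j) = 1/(((6 - 1*4)*H + j) + 5) = 1/(((6 - 4)*H + j) + 5) = 1/((2*H + j) + 5) = 1/((j + 2*H) + 5) = 1/(5 + j + 2*H))
(F(4, c(2, 4))*(-40))*(-5) = -6*(-40)*(-5) = 240*(-5) = -1200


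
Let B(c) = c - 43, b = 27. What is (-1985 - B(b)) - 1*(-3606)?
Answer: 1637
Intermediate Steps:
B(c) = -43 + c
(-1985 - B(b)) - 1*(-3606) = (-1985 - (-43 + 27)) - 1*(-3606) = (-1985 - 1*(-16)) + 3606 = (-1985 + 16) + 3606 = -1969 + 3606 = 1637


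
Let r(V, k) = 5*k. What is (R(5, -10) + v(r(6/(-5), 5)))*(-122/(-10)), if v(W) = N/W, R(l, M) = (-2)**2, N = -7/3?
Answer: 17873/375 ≈ 47.661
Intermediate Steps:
N = -7/3 (N = -7*1/3 = -7/3 ≈ -2.3333)
R(l, M) = 4
v(W) = -7/(3*W)
(R(5, -10) + v(r(6/(-5), 5)))*(-122/(-10)) = (4 - 7/(3*(5*5)))*(-122/(-10)) = (4 - 7/3/25)*(-122*(-1/10)) = (4 - 7/3*1/25)*(61/5) = (4 - 7/75)*(61/5) = (293/75)*(61/5) = 17873/375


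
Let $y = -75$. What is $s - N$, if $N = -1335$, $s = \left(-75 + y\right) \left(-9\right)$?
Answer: $2685$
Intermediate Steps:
$s = 1350$ ($s = \left(-75 - 75\right) \left(-9\right) = \left(-150\right) \left(-9\right) = 1350$)
$s - N = 1350 - -1335 = 1350 + 1335 = 2685$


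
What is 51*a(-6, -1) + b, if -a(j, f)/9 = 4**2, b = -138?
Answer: -7482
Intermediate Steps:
a(j, f) = -144 (a(j, f) = -9*4**2 = -9*16 = -144)
51*a(-6, -1) + b = 51*(-144) - 138 = -7344 - 138 = -7482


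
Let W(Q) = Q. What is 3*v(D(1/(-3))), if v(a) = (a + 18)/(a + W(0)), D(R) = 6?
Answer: 12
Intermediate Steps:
v(a) = (18 + a)/a (v(a) = (a + 18)/(a + 0) = (18 + a)/a)
3*v(D(1/(-3))) = 3*((18 + 6)/6) = 3*((1/6)*24) = 3*4 = 12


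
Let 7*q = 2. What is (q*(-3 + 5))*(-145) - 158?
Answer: -1686/7 ≈ -240.86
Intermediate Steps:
q = 2/7 (q = (1/7)*2 = 2/7 ≈ 0.28571)
(q*(-3 + 5))*(-145) - 158 = (2*(-3 + 5)/7)*(-145) - 158 = ((2/7)*2)*(-145) - 158 = (4/7)*(-145) - 158 = -580/7 - 158 = -1686/7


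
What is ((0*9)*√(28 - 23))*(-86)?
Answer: 0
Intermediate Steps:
((0*9)*√(28 - 23))*(-86) = (0*√5)*(-86) = 0*(-86) = 0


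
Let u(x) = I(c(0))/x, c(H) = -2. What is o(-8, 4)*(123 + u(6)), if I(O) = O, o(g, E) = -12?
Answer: -1472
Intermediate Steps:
u(x) = -2/x
o(-8, 4)*(123 + u(6)) = -12*(123 - 2/6) = -12*(123 - 2*⅙) = -12*(123 - ⅓) = -12*368/3 = -1472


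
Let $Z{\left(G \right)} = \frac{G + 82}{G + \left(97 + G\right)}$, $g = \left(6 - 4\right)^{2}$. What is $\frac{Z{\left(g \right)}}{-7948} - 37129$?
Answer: $- \frac{15492817873}{417270} \approx -37129.0$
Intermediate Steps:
$g = 4$ ($g = 2^{2} = 4$)
$Z{\left(G \right)} = \frac{82 + G}{97 + 2 G}$
$\frac{Z{\left(g \right)}}{-7948} - 37129 = \frac{\frac{1}{97 + 2 \cdot 4} \left(82 + 4\right)}{-7948} - 37129 = \frac{1}{97 + 8} \cdot 86 \left(- \frac{1}{7948}\right) - 37129 = \frac{1}{105} \cdot 86 \left(- \frac{1}{7948}\right) - 37129 = \frac{86}{105} \left(- \frac{1}{7948}\right) - 37129 = - \frac{43}{417270} - 37129 = - \frac{15492817873}{417270}$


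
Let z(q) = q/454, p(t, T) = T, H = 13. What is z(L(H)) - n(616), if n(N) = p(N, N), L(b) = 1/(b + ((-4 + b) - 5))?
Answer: -4754287/7718 ≈ -616.00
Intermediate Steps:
L(b) = 1/(-9 + 2*b) (L(b) = 1/(b + (-9 + b)) = 1/(-9 + 2*b))
n(N) = N
z(q) = q/454 (z(q) = q*(1/454) = q/454)
z(L(H)) - n(616) = 1/(454*(-9 + 2*13)) - 1*616 = 1/(454*(-9 + 26)) - 616 = (1/454)/17 - 616 = (1/454)*(1/17) - 616 = 1/7718 - 616 = -4754287/7718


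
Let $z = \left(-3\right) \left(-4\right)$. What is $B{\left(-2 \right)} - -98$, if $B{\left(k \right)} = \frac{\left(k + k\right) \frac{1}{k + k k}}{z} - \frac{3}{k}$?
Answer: $\frac{298}{3} \approx 99.333$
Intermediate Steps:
$z = 12$
$B{\left(k \right)} = - \frac{3}{k} + \frac{k}{6 \left(k + k^{2}\right)}$ ($B{\left(k \right)} = \frac{\left(k + k\right) \frac{1}{k + k k}}{12} - \frac{3}{k} = \frac{2 k}{k + k^{2}} \cdot \frac{1}{12} - \frac{3}{k} = \frac{k}{6 \left(k + k^{2}\right)} - \frac{3}{k} = - \frac{3}{k} + \frac{k}{6 \left(k + k^{2}\right)}$)
$B{\left(-2 \right)} - -98 = \frac{-18 - -34}{6 \left(-2\right) \left(1 - 2\right)} - -98 = \frac{1}{6} \left(- \frac{1}{2}\right) \frac{1}{-1} \left(-18 + 34\right) + 98 = \frac{1}{6} \left(- \frac{1}{2}\right) \left(-1\right) 16 + 98 = \frac{4}{3} + 98 = \frac{298}{3}$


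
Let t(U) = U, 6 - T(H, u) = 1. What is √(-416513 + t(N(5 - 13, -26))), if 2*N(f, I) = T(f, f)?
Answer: I*√1666042/2 ≈ 645.38*I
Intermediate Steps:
T(H, u) = 5 (T(H, u) = 6 - 1*1 = 6 - 1 = 5)
N(f, I) = 5/2 (N(f, I) = (½)*5 = 5/2)
√(-416513 + t(N(5 - 13, -26))) = √(-416513 + 5/2) = √(-833021/2) = I*√1666042/2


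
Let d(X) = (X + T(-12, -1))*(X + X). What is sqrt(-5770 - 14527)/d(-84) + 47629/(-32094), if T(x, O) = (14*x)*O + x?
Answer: -47629/32094 - I*sqrt(20297)/12096 ≈ -1.484 - 0.011778*I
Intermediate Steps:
T(x, O) = x + 14*O*x (T(x, O) = 14*O*x + x = x + 14*O*x)
d(X) = 2*X*(156 + X) (d(X) = (X - 12*(1 + 14*(-1)))*(X + X) = (X - 12*(1 - 14))*(2*X) = (X - 12*(-13))*(2*X) = (X + 156)*(2*X) = (156 + X)*(2*X) = 2*X*(156 + X))
sqrt(-5770 - 14527)/d(-84) + 47629/(-32094) = sqrt(-5770 - 14527)/((2*(-84)*(156 - 84))) + 47629/(-32094) = sqrt(-20297)/((2*(-84)*72)) + 47629*(-1/32094) = (I*sqrt(20297))/(-12096) - 47629/32094 = (I*sqrt(20297))*(-1/12096) - 47629/32094 = -I*sqrt(20297)/12096 - 47629/32094 = -47629/32094 - I*sqrt(20297)/12096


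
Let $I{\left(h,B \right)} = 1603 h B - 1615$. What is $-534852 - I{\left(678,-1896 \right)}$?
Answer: $2060104027$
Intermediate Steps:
$I{\left(h,B \right)} = -1615 + 1603 B h$ ($I{\left(h,B \right)} = 1603 B h - 1615 = -1615 + 1603 B h$)
$-534852 - I{\left(678,-1896 \right)} = -534852 - \left(-1615 + 1603 \left(-1896\right) 678\right) = -534852 - \left(-1615 - 2060637264\right) = -534852 - -2060638879 = -534852 + 2060638879 = 2060104027$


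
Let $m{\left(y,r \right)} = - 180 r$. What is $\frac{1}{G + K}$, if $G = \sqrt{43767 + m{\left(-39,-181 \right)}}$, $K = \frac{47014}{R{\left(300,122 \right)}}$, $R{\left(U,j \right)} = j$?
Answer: $\frac{1433927}{268491862} - \frac{11163 \sqrt{8483}}{268491862} \approx 0.0015113$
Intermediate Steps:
$K = \frac{23507}{61}$ ($K = \frac{47014}{122} = 47014 \cdot \frac{1}{122} = \frac{23507}{61} \approx 385.36$)
$G = 3 \sqrt{8483}$ ($G = \sqrt{43767 - -32580} = \sqrt{43767 + 32580} = \sqrt{76347} = 3 \sqrt{8483} \approx 276.31$)
$\frac{1}{G + K} = \frac{1}{3 \sqrt{8483} + \frac{23507}{61}} = \frac{1}{\frac{23507}{61} + 3 \sqrt{8483}}$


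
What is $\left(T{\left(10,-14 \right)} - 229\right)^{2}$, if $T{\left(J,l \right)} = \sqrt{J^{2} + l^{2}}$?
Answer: $52737 - 916 \sqrt{74} \approx 44857.0$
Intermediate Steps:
$\left(T{\left(10,-14 \right)} - 229\right)^{2} = \left(\sqrt{10^{2} + \left(-14\right)^{2}} - 229\right)^{2} = \left(\sqrt{100 + 196} - 229\right)^{2} = \left(\sqrt{296} - 229\right)^{2} = \left(2 \sqrt{74} - 229\right)^{2} = \left(-229 + 2 \sqrt{74}\right)^{2}$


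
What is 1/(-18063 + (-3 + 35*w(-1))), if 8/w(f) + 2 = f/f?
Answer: -1/18346 ≈ -5.4508e-5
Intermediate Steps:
w(f) = -8 (w(f) = 8/(-2 + f/f) = 8/(-2 + 1) = 8/(-1) = 8*(-1) = -8)
1/(-18063 + (-3 + 35*w(-1))) = 1/(-18063 + (-3 + 35*(-8))) = 1/(-18063 + (-3 - 280)) = 1/(-18063 - 283) = 1/(-18346) = -1/18346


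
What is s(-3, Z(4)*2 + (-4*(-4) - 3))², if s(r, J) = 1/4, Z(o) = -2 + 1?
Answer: 1/16 ≈ 0.062500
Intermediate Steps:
Z(o) = -1
s(r, J) = ¼ (s(r, J) = 1*(¼) = ¼)
s(-3, Z(4)*2 + (-4*(-4) - 3))² = (¼)² = 1/16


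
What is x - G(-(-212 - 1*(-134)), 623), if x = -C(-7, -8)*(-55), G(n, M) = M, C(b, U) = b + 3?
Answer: -843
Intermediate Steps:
C(b, U) = 3 + b
x = -220 (x = -(3 - 7)*(-55) = -1*(-4)*(-55) = 4*(-55) = -220)
x - G(-(-212 - 1*(-134)), 623) = -220 - 1*623 = -220 - 623 = -843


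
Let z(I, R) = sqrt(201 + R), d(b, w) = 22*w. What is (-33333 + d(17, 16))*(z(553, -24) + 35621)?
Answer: -1174816201 - 32981*sqrt(177) ≈ -1.1753e+9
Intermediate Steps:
(-33333 + d(17, 16))*(z(553, -24) + 35621) = (-33333 + 22*16)*(sqrt(201 - 24) + 35621) = (-33333 + 352)*(sqrt(177) + 35621) = -32981*(35621 + sqrt(177)) = -1174816201 - 32981*sqrt(177)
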